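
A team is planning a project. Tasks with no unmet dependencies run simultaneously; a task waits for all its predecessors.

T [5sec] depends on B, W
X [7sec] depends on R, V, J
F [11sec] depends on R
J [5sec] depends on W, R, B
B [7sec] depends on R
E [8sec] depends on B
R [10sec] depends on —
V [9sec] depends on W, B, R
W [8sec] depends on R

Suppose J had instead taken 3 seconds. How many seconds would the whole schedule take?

Actual critical path: R→W→V→X = 10+8+9+7 = 34 ⇒ 34 seconds.
The longest path through J is only 30 seconds, so J has float 4.
No other chain overtakes it, so the finish is 34 seconds.

34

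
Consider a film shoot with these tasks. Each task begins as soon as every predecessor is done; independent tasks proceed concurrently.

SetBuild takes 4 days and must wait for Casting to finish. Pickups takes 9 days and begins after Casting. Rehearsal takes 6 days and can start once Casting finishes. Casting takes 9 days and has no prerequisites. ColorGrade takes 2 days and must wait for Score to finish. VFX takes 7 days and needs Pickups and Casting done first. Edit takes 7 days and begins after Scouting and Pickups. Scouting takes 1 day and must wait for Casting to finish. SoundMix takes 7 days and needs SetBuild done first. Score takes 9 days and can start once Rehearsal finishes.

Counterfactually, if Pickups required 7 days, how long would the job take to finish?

26

The binding path is Casting→Rehearsal→Score→ColorGrade = 9+6+9+2 = 26; finish at 26 days.
Pickups has 1 day of float (longest path through it is 25).
No other chain overtakes it, so the finish is 26 days.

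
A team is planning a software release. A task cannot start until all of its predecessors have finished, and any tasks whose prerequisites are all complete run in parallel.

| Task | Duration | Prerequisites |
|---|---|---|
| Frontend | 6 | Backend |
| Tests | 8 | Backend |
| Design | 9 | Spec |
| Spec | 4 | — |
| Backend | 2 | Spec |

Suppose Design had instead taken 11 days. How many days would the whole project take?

As given, the longest chain is Spec→Backend→Tests = 4+2+8 = 14, so the finish is 14 days.
Design has 1 day of float (longest path through it is 13).
The binding chain switches to Spec→Design = 4+11 = 15; finish 15 days.

15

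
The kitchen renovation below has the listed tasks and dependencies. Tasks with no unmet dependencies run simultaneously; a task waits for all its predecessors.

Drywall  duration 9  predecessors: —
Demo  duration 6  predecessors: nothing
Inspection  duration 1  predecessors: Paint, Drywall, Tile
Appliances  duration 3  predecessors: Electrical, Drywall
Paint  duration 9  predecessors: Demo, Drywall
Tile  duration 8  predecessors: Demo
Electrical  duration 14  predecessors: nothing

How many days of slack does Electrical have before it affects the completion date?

Critical path: Drywall→Paint→Inspection = 9+9+1 = 19, so the finish is 19 days.
The longest chain containing Electrical totals 17 days.
So Electrical can slip 16 − 14 = 2 days.

2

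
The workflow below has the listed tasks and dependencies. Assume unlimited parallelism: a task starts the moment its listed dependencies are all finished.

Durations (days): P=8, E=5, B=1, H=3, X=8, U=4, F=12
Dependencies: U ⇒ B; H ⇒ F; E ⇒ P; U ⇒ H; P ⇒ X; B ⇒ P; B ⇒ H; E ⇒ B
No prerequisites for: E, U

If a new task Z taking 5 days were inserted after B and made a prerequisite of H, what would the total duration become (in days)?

26

Originally the plan takes 22 days.
With Z inserted, H now waits for max(B, U, Z).
New critical path: E→B→Z→H→F = 5+1+5+3+12 = 26 ⇒ 26 days.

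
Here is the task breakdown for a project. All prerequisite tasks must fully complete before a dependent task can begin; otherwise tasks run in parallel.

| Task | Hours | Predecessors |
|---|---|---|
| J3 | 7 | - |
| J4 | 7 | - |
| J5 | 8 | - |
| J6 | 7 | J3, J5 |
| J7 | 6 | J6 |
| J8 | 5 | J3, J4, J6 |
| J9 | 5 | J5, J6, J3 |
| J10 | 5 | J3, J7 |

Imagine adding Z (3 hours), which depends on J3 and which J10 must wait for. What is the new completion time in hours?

Originally the plan takes 26 hours.
With Z inserted, J10 now waits for max(J3, J7, Z).
New critical path: J5→J6→J7→J10 = 8+7+6+5 = 26 ⇒ 26 hours.

26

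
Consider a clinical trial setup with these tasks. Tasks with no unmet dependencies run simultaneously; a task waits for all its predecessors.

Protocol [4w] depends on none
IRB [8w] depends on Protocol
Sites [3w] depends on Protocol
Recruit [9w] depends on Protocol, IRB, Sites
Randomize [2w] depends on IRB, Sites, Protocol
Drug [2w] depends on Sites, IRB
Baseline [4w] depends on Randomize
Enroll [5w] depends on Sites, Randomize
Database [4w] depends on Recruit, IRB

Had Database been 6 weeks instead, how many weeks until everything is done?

27

As given, the longest chain is Protocol→IRB→Recruit→Database = 4+8+9+4 = 25, so the finish is 25 weeks.
Database is on the critical path; changing it to 6 makes that path 27 weeks.
The critical path is still Protocol→IRB→Recruit→Database; finish is now 27 weeks.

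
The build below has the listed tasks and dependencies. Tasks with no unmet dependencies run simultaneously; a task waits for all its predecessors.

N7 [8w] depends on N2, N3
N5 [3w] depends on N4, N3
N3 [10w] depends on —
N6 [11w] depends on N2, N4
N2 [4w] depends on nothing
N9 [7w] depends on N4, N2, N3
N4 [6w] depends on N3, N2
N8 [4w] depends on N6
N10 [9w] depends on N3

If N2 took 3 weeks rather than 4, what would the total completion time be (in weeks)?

Baseline: N3→N4→N6→N8 = 10+6+11+4 = 31 → 31 weeks.
N2 has 6 weeks of float (longest path through it is 25).
That remains the longest chain; total 31 weeks.

31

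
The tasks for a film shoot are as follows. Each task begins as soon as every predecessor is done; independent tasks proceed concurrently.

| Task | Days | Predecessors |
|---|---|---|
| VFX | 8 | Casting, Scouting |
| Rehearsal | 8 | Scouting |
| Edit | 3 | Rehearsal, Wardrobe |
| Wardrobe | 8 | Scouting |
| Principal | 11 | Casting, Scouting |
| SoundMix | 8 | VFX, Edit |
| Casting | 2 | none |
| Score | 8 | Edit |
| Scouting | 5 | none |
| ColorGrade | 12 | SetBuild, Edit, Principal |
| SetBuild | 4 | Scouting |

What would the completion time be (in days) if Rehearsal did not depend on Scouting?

28

Original critical path: Scouting→Wardrobe→Edit→ColorGrade = 5+8+3+12 = 28 ⇒ 28 days.
Without Scouting→Rehearsal, Rehearsal's earliest start moves from 5 to 0.
The longest chain is now Scouting→Wardrobe→Edit→ColorGrade = 5+8+3+12 = 28, so the plan takes 28 days.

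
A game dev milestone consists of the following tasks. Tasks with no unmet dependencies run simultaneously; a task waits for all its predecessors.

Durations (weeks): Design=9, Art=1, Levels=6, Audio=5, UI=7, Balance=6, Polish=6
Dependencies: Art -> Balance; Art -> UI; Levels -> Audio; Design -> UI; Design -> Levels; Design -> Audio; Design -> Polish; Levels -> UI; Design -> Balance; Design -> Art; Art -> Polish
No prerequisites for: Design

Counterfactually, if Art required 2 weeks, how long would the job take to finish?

As given, the longest chain is Design→Levels→UI = 9+6+7 = 22, so the finish is 22 weeks.
Art has 5 weeks of float (longest path through it is 17).
That remains the longest chain; total 22 weeks.

22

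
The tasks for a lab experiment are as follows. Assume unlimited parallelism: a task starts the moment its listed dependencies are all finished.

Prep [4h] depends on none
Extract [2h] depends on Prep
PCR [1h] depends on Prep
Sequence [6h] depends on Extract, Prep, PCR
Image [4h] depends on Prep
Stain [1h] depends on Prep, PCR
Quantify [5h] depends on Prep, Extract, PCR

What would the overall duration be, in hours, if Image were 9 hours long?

13

Critical path before the change: Prep→Extract→Sequence = 4+2+6 = 12 giving 12 hours.
Image has 4 hours of float (longest path through it is 8).
New critical path: Prep→Image = 4+9 = 13 ⇒ 13 hours.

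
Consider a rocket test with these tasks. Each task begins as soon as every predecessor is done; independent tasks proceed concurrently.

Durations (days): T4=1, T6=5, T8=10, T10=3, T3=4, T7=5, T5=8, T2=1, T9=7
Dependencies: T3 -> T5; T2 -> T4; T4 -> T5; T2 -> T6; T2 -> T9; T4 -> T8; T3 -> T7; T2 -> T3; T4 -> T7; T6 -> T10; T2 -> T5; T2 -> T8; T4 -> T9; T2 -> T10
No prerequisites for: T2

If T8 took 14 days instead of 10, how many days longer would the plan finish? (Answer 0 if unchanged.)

3

Baseline: T2→T3→T5 = 1+4+8 = 13 → 13 days.
T8 is off the critical path — its longest chain is 12 days, giving 1 of slack.
Now T2→T4→T8 = 1+1+14 = 16 is longest, so the finish becomes 16 days.
Change in finish: 16 − 13 = +3 days.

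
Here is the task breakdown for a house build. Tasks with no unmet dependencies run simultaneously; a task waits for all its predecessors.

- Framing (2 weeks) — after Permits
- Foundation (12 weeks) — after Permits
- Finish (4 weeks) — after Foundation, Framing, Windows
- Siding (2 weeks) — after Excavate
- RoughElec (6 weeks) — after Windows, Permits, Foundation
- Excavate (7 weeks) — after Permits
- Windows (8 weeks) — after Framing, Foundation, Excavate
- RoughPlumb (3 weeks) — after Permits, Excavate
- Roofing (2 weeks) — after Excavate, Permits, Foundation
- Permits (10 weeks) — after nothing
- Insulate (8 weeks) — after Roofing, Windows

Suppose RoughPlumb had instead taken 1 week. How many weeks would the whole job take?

Actual critical path: Permits→Foundation→Windows→Insulate = 10+12+8+8 = 38 ⇒ 38 weeks.
RoughPlumb has 18 weeks of float (longest path through it is 20).
No other chain overtakes it, so the finish is 38 weeks.

38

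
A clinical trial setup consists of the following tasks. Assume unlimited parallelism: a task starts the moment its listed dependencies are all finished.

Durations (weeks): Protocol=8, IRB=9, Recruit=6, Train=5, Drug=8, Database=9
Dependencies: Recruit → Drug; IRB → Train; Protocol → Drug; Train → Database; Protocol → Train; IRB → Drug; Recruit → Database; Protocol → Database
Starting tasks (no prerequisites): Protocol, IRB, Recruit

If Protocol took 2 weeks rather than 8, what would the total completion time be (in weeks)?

Baseline: IRB→Train→Database = 9+5+9 = 23 → 23 weeks.
Protocol is off the critical path — its longest chain is 22 weeks, giving 1 of slack.
That remains the longest chain; total 23 weeks.

23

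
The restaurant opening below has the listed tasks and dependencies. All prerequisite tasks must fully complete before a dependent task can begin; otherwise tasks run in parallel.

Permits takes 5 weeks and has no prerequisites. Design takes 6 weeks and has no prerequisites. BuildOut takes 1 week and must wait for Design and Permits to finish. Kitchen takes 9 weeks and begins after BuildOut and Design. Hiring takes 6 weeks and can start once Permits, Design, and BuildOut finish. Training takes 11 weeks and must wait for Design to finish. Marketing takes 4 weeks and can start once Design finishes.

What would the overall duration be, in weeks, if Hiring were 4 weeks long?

17

Critical path before the change: Design→Training = 6+11 = 17 giving 17 weeks.
Hiring is off the critical path — its longest chain is 13 weeks, giving 4 of slack.
That remains the longest chain; total 17 weeks.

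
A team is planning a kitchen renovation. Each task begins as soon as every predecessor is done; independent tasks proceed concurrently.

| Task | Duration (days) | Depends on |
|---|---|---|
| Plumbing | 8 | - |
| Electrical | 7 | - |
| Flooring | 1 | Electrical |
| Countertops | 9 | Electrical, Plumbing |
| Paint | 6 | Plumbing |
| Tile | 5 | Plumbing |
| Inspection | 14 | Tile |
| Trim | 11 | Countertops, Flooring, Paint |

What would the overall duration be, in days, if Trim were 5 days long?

27

Critical path before the change: Plumbing→Countertops→Trim = 8+9+11 = 28 giving 28 days.
Since Trim is critical, the -6 change carries straight to that chain (now 22 days).
New critical path: Plumbing→Tile→Inspection = 8+5+14 = 27 ⇒ 27 days.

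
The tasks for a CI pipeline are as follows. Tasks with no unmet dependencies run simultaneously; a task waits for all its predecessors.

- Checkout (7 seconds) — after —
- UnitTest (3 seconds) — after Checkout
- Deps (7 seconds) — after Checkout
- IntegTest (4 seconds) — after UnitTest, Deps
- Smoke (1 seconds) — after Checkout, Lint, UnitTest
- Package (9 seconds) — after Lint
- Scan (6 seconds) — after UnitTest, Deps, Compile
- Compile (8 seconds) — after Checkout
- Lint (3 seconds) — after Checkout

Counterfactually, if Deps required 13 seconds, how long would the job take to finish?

26

Critical path before the change: Checkout→Compile→Scan = 7+8+6 = 21 giving 21 seconds.
Deps is off the critical path — its longest chain is 20 seconds, giving 1 of slack.
The binding chain switches to Checkout→Deps→Scan = 7+13+6 = 26; finish 26 seconds.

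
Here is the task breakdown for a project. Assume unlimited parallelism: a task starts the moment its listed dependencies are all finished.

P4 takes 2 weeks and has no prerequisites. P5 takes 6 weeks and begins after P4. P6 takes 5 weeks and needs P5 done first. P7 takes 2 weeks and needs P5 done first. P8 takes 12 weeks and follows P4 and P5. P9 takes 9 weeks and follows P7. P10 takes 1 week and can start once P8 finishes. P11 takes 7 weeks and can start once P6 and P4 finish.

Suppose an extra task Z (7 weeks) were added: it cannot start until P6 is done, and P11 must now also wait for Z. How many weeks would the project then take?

Originally the project takes 21 weeks.
With Z inserted, P11 now waits for max(P6, P4, Z).
New critical path: P4→P5→P6→Z→P11 = 2+6+5+7+7 = 27 ⇒ 27 weeks.

27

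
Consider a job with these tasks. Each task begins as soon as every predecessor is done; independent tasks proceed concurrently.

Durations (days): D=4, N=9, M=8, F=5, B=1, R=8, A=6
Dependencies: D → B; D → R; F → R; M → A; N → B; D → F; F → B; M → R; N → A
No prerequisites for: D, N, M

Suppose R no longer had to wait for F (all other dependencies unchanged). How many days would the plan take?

16

Before: longest chain D→F→R = 4+5+8 = 17, finish 17.
Without F→R, R's earliest start moves from 9 to 8.
After: M→R = 8+8 = 16 → 16 days.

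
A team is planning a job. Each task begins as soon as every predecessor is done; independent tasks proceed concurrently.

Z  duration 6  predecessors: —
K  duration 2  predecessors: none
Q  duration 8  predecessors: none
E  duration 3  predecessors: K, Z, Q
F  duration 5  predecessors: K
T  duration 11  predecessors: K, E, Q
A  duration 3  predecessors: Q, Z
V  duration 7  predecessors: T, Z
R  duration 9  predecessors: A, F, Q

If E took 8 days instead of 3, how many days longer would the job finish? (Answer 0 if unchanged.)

Baseline: Q→E→T→V = 8+3+11+7 = 29 → 29 days.
Since E is critical, the +5 change carries straight to that chain (now 34 days).
That remains the longest chain; total 34 days.
Change in finish: 34 − 29 = +5 days.

5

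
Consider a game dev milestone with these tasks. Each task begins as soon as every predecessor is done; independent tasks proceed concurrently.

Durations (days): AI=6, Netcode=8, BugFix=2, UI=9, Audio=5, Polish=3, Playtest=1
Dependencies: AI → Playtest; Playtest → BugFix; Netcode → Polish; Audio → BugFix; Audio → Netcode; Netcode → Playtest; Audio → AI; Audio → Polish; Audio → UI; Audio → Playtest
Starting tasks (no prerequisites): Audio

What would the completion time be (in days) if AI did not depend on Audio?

16

Original critical path: Audio→Netcode→Playtest→BugFix = 5+8+1+2 = 16 ⇒ 16 days.
Without Audio→AI, AI's earliest start moves from 5 to 0.
The longest chain is now Audio→Netcode→Playtest→BugFix = 5+8+1+2 = 16, so the job takes 16 days.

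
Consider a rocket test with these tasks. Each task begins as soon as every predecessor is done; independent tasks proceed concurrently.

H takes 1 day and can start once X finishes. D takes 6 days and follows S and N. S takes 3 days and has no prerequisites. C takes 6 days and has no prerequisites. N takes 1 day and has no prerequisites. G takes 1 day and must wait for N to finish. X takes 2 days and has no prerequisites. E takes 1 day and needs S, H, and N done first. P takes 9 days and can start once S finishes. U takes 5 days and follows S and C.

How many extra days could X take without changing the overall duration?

Critical path: S→P = 3+9 = 12, so the finish is 12 days.
The longest chain containing X totals 4 days.
Float = 12 − 4 = 8.

8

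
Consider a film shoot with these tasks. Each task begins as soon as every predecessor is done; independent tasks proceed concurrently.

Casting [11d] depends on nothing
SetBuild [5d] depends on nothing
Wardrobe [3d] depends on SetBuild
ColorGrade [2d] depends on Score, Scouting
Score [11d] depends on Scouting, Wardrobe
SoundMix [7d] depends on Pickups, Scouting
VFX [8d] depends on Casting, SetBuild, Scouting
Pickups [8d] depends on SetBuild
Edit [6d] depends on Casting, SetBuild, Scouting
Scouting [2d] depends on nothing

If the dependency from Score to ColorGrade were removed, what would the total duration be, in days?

20

Before: longest chain SetBuild→Wardrobe→Score→ColorGrade = 5+3+11+2 = 21, finish 21.
Without Score→ColorGrade, ColorGrade's earliest start moves from 19 to 2.
The longest chain is now SetBuild→Pickups→SoundMix = 5+8+7 = 20, so the plan takes 20 days.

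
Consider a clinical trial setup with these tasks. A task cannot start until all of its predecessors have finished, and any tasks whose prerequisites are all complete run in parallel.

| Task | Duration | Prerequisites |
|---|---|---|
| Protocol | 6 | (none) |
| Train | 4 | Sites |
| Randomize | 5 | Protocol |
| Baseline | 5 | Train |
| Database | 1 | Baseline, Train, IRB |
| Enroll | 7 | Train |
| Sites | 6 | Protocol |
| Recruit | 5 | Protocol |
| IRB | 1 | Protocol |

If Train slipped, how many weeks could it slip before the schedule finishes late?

Critical path: Protocol→Sites→Train→Enroll = 6+6+4+7 = 23, so the finish is 23 weeks.
Longest path through Train: 23 weeks (earliest finish 16, latest finish 16).
So Train can slip 16 − 16 = 0 weeks.

0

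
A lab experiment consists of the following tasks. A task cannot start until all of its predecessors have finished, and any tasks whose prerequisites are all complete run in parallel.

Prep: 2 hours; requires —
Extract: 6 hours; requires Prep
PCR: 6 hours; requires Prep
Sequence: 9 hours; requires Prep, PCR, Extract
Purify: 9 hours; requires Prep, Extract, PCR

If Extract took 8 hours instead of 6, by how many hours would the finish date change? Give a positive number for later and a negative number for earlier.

2

Critical path before the change: Prep→Extract→Sequence = 2+6+9 = 17 giving 17 hours.
Since Extract is critical, the +2 change carries straight to that chain (now 19 hours).
The critical path is still Prep→Extract→Sequence; finish is now 19 hours.
Change in finish: 19 − 17 = +2 hours.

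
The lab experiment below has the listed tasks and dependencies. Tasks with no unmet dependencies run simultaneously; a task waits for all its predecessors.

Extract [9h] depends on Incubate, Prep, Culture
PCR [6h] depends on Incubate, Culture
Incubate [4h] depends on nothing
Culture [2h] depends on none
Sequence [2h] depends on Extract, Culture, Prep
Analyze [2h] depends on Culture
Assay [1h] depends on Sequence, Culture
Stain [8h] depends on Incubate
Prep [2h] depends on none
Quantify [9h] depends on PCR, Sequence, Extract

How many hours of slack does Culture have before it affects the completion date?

2

Incubate→Extract→Sequence→Quantify = 4+9+2+9 = 24 sets the makespan at 24 hours.
Longest path through Culture: 22 hours (earliest finish 2, latest finish 4).
So Culture can slip 4 − 2 = 2 hours.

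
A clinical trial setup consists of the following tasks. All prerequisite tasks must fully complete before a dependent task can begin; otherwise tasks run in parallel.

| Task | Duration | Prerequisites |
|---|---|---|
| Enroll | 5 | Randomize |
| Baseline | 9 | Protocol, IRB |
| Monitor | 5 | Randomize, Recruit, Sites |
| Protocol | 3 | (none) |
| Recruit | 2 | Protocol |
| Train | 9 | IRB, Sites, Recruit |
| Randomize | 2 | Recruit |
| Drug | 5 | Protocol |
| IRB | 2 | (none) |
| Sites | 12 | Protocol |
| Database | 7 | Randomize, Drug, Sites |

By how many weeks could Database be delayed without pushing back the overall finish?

2

Critical path: Protocol→Sites→Train = 3+12+9 = 24, so the finish is 24 weeks.
Database finishes as early as 22 and must finish by 24.
Float = 24 − 22 = 2.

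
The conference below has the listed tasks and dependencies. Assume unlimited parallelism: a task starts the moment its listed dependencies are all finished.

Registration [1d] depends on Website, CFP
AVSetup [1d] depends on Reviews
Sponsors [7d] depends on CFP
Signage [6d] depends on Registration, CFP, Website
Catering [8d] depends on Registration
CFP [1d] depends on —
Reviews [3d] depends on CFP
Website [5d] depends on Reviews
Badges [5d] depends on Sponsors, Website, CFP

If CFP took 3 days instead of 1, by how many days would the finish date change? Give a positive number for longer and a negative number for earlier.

Baseline: CFP→Reviews→Website→Registration→Catering = 1+3+5+1+8 = 18 → 18 days.
CFP is on the critical path; changing it to 3 makes that path 20 days.
The critical path is still CFP→Reviews→Website→Registration→Catering; finish is now 20 days.
Change in finish: 20 − 18 = +2 days.

2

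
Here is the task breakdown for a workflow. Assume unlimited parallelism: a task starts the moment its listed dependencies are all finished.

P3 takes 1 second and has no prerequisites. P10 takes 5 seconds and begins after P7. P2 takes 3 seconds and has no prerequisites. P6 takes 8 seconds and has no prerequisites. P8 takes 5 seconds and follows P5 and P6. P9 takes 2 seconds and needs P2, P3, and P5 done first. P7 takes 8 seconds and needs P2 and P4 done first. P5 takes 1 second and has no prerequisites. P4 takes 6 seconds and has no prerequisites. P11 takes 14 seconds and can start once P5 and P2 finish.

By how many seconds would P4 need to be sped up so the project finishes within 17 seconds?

2

Current finish: 19 seconds; target: 17.
P4 is on every critical path, so each second cut from P4 cuts the finish by one (this holds down to a finish of 17).
Need 19 − 17 = 2 seconds off P4 → P4 becomes 4 seconds, finish becomes 17.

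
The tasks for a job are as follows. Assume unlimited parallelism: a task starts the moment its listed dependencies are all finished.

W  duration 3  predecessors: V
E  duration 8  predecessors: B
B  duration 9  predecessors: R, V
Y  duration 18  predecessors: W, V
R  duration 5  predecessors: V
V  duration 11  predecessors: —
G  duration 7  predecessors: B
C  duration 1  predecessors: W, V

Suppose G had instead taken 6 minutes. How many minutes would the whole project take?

33

Actual critical path: V→R→B→E = 11+5+9+8 = 33 ⇒ 33 minutes.
The longest path through G is only 32 minutes, so G has float 1.
No other chain overtakes it, so the finish is 33 minutes.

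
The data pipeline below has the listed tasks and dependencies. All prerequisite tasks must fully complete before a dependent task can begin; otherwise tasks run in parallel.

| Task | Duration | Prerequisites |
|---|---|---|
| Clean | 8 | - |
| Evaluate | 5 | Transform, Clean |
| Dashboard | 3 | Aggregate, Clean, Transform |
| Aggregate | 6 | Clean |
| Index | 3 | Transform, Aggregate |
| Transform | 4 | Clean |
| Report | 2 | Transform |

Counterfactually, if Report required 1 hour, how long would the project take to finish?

As given, the longest chain is Clean→Transform→Evaluate = 8+4+5 = 17, so the finish is 17 hours.
Report has 3 hours of float (longest path through it is 14).
The critical path is still Clean→Transform→Evaluate; finish is now 17 hours.

17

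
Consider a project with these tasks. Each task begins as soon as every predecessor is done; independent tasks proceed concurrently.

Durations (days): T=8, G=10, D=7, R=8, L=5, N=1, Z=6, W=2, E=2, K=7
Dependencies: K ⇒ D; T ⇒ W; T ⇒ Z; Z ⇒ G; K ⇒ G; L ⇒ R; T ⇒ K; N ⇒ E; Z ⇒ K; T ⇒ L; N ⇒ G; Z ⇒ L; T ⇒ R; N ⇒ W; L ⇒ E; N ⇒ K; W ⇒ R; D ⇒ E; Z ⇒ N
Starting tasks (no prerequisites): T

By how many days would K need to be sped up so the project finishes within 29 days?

Current finish: 32 days; target: 29.
K is on every critical path, so each day cut from K cuts the finish by one (this holds down to a finish of 27).
Need 32 − 29 = 3 days off K → K becomes 4 days, finish becomes 29.

3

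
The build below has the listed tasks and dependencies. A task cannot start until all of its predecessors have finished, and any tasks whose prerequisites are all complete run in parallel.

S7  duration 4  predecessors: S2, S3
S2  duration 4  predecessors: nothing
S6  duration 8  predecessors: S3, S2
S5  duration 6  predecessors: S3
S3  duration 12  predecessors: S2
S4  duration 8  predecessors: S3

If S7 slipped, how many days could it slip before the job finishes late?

S2→S3→S4 = 4+12+8 = 24 sets the makespan at 24 days.
S7 finishes as early as 20 and must finish by 24.
Float = 24 − 20 = 4.

4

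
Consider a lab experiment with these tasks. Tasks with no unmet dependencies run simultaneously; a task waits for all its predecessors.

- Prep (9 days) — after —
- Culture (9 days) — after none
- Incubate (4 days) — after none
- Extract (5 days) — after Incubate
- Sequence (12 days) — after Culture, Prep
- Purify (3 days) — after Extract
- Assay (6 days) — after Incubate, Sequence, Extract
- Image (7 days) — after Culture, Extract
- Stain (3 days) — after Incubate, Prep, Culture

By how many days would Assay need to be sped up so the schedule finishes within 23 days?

Current finish: 27 days; target: 23.
Assay is on every critical path, so each day cut from Assay cuts the finish by one (this holds down to a finish of 22).
Need 27 − 23 = 4 days off Assay → Assay becomes 2 days, finish becomes 23.

4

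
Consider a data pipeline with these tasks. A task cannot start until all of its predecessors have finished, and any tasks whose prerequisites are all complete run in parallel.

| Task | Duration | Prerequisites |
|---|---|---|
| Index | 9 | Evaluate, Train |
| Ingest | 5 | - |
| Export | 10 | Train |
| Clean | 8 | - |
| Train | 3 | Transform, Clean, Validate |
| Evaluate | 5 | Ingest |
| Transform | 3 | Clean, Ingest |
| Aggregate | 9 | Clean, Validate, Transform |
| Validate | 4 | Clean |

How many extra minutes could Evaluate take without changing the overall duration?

6

The longest chain is Clean→Validate→Train→Export = 8+4+3+10 = 25; overall finish 25 minutes.
The longest chain containing Evaluate totals 19 minutes.
Slack of Evaluate = 11 − 5 = 6 minutes.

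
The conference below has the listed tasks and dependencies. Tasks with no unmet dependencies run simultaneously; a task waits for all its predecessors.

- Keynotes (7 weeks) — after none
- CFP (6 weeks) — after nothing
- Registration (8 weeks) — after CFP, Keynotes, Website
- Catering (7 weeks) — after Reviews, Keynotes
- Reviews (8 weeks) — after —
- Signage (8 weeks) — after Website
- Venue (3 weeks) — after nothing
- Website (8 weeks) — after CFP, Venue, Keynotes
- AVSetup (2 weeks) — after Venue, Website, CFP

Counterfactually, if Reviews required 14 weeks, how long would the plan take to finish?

23

The binding path is Keynotes→Website→Registration = 7+8+8 = 23; finish at 23 weeks.
Reviews has 8 weeks of float (longest path through it is 15).
The critical path is still Keynotes→Website→Registration; finish is now 23 weeks.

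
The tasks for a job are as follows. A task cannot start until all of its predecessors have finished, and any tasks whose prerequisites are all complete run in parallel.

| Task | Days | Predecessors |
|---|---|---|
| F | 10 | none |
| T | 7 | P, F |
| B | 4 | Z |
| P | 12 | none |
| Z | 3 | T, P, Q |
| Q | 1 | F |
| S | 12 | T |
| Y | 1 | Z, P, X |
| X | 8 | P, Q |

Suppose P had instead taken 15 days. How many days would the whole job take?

As given, the longest chain is P→T→S = 12+7+12 = 31, so the finish is 31 days.
P lies on that path, so at 15 days the path becomes 34 days.
That remains the longest chain; total 34 days.

34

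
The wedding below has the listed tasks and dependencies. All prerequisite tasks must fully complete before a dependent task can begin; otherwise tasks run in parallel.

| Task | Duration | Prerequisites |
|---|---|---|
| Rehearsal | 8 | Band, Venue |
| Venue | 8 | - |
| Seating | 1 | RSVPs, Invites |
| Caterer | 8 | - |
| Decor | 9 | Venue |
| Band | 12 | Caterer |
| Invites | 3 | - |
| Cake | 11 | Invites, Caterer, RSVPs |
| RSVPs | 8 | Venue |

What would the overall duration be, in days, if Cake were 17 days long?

33

Actual critical path: Caterer→Band→Rehearsal = 8+12+8 = 28 ⇒ 28 days.
Cake has 1 day of float (longest path through it is 27).
The binding chain switches to Venue→RSVPs→Cake = 8+8+17 = 33; finish 33 days.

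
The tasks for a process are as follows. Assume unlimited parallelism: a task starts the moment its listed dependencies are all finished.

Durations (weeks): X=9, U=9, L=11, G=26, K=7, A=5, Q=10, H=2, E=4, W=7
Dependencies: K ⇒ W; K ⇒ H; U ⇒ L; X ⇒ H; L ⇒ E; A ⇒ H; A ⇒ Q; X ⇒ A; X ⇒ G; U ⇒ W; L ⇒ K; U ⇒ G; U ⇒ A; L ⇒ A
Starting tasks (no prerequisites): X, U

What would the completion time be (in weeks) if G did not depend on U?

35

With the dependency in place, X→G = 9+26 = 35 sets the finish at 35 weeks.
Dropping U→G doesn't change G's earliest start (9); another predecessor still binds.
New critical path: X→G = 9+26 = 35 ⇒ 35 weeks.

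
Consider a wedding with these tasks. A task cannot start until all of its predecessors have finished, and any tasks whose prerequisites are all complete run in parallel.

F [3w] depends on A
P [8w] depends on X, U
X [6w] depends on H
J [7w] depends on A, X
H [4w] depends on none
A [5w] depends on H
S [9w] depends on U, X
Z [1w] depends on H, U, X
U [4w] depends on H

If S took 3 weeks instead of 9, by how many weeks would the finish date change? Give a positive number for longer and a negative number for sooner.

-1

Actual critical path: H→X→S = 4+6+9 = 19 ⇒ 19 weeks.
Since S is critical, the -6 change carries straight to that chain (now 13 weeks).
Now H→X→P = 4+6+8 = 18 is longest, so the finish becomes 18 weeks.
Change in finish: 18 − 19 = -1 weeks.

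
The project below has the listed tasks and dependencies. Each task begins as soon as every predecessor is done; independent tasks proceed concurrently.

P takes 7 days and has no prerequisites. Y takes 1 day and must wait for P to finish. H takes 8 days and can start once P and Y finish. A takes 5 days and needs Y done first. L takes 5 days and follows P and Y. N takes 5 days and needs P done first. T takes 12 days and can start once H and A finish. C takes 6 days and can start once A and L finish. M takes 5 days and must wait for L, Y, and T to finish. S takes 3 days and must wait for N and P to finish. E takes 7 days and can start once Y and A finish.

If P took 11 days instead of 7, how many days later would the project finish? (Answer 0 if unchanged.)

4

As given, the longest chain is P→Y→H→T→M = 7+1+8+12+5 = 33, so the finish is 33 days.
P lies on that path, so at 11 days the path becomes 37 days.
The critical path is still P→Y→H→T→M; finish is now 37 days.
Change in finish: 37 − 33 = +4 days.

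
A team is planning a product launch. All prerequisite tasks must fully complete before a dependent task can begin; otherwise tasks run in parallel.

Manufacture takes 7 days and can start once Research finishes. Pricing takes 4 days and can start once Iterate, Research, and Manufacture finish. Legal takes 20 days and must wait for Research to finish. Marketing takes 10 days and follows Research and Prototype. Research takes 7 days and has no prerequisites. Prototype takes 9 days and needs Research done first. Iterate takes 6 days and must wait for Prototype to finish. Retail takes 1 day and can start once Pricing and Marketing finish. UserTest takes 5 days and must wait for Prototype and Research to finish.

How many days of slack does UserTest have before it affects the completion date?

6

The longest chain is Research→Prototype→Iterate→Pricing→Retail = 7+9+6+4+1 = 27; overall finish 27 days.
UserTest finishes as early as 21 and must finish by 27.
So UserTest can slip 27 − 21 = 6 days.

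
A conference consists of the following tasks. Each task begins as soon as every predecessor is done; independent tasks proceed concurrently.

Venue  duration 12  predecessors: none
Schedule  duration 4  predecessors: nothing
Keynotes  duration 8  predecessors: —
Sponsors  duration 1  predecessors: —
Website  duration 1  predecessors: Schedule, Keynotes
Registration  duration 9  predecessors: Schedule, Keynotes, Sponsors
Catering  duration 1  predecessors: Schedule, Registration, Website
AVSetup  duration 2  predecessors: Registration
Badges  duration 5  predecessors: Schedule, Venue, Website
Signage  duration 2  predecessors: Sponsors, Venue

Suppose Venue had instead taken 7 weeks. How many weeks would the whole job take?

19

Critical path before the change: Keynotes→Registration→AVSetup = 8+9+2 = 19 giving 19 weeks.
Venue is off the critical path — its longest chain is 17 weeks, giving 2 of slack.
No other chain overtakes it, so the finish is 19 weeks.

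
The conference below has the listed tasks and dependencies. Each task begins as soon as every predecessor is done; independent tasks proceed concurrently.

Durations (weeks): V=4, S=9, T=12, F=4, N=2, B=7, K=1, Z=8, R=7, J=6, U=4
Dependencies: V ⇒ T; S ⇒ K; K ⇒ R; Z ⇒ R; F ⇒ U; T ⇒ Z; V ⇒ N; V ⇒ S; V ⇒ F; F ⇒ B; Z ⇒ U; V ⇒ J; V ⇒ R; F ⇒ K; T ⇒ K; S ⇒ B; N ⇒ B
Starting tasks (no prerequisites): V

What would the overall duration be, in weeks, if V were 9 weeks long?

36

Actual critical path: V→T→Z→R = 4+12+8+7 = 31 ⇒ 31 weeks.
V lies on that path, so at 9 weeks the path becomes 36 weeks.
No other chain overtakes it, so the finish is 36 weeks.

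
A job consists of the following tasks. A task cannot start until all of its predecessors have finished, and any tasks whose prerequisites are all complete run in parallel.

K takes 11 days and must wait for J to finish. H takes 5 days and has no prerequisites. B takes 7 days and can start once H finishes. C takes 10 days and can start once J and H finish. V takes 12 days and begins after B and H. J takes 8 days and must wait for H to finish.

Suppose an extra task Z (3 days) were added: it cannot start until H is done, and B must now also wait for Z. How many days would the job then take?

Originally the job takes 24 days.
With Z inserted, B now waits for max(H, Z).
New critical path: H→Z→B→V = 5+3+7+12 = 27 ⇒ 27 days.

27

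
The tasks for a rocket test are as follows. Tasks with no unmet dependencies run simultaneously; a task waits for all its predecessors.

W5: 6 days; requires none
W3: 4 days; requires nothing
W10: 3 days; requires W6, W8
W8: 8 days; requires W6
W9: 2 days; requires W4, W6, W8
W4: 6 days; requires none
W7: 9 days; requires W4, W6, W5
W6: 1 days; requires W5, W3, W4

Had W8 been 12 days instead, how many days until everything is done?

The binding path is W4→W6→W8→W10 = 6+1+8+3 = 18; finish at 18 days.
Since W8 is critical, the +4 change carries straight to that chain (now 22 days).
The critical path is still W4→W6→W8→W10; finish is now 22 days.

22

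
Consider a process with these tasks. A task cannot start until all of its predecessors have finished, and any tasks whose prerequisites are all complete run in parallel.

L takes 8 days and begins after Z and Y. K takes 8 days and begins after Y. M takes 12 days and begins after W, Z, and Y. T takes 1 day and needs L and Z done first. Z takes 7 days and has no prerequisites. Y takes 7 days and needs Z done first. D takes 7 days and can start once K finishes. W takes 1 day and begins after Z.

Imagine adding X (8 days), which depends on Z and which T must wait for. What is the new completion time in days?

29

Originally the schedule takes 29 days.
With X inserted, T now waits for max(L, Z, X).
New critical path: Z→Y→K→D = 7+7+8+7 = 29 ⇒ 29 days.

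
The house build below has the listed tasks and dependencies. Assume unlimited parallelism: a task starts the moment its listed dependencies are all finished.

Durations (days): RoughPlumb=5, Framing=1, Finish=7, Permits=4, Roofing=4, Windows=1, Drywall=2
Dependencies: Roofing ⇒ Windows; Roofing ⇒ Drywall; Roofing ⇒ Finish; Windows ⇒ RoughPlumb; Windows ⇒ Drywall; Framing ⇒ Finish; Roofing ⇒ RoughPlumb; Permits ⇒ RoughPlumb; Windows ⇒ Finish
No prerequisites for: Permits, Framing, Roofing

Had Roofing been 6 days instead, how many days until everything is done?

The binding path is Roofing→Windows→Finish = 4+1+7 = 12; finish at 12 days.
Roofing is on the critical path; changing it to 6 makes that path 14 days.
That remains the longest chain; total 14 days.

14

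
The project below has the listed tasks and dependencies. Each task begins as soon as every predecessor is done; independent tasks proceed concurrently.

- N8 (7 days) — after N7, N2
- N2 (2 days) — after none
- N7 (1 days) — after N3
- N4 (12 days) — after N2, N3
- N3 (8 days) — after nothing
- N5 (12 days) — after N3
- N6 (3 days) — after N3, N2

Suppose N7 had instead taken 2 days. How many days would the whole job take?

Actual critical path: N3→N4 = 8+12 = 20 ⇒ 20 days.
The longest path through N7 is only 16 days, so N7 has float 4.
That remains the longest chain; total 20 days.

20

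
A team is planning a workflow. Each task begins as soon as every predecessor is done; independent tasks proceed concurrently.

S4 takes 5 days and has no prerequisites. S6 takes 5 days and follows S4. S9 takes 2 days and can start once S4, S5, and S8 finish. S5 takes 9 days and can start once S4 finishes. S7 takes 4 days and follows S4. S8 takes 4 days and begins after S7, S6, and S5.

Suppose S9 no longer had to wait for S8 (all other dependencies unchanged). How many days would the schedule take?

Before: longest chain S4→S5→S8→S9 = 5+9+4+2 = 20, finish 20.
Without S8→S9, S9's earliest start moves from 18 to 14.
The longest chain is now S4→S5→S8 = 5+9+4 = 18, so the schedule takes 18 days.

18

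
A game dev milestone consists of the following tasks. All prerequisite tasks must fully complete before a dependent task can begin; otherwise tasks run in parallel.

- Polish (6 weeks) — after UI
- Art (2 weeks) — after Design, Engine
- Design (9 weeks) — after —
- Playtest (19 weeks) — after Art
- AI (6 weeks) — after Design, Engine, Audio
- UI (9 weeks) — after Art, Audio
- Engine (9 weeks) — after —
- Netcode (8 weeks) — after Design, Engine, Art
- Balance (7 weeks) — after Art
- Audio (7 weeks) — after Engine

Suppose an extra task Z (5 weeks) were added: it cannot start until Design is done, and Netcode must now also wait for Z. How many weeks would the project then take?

Originally the project takes 31 weeks.
With Z inserted, Netcode now waits for max(Design, Engine, Art, Z).
New critical path: Engine→Audio→UI→Polish = 9+7+9+6 = 31 ⇒ 31 weeks.

31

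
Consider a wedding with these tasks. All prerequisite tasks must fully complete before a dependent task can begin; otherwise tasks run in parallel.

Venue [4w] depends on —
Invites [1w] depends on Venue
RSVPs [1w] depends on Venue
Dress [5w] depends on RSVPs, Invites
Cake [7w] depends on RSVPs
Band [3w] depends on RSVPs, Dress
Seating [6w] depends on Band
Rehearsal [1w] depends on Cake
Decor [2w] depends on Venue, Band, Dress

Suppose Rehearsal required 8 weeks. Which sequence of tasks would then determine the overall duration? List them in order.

Venue, RSVPs, Cake, Rehearsal

As given, the longest chain is Venue→Invites→Dress→Band→Seating = 4+1+5+3+6 = 19, so the finish is 19 weeks.
Rehearsal is off the critical path — its longest chain is 13 weeks, giving 6 of slack.
The binding chain switches to Venue→RSVPs→Cake→Rehearsal = 4+1+7+8 = 20; finish 20 weeks.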